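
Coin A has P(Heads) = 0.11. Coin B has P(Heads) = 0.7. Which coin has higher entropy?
B

For binary distributions, entropy is maximized at p=0.5 and decreases as p moves toward 0 or 1.

H(A) = H(0.11) = 0.4999 bits
H(B) = H(0.7) = 0.8813 bits

Distribution B (p=0.7) is closer to uniform (p=0.5), so it has higher entropy.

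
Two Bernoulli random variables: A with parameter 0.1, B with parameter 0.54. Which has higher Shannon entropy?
B

For binary distributions, entropy is maximized at p=0.5 and decreases as p moves toward 0 or 1.

H(A) = H(0.1) = 0.4690 bits
H(B) = H(0.54) = 0.9954 bits

Distribution B (p=0.54) is closer to uniform (p=0.5), so it has higher entropy.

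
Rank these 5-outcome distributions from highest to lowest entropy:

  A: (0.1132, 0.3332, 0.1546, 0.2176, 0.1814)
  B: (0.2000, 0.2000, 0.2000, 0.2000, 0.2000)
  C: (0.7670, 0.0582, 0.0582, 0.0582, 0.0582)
B > A > C

Key insight: Entropy is maximized by uniform distributions and minimized by concentrated distributions.

- Uniform distributions have maximum entropy log₂(5) = 2.3219 bits
- The more "peaked" or concentrated a distribution, the lower its entropy

Entropies:
  H(A) = 2.2260 bits
  H(B) = 2.3219 bits
  H(C) = 1.2492 bits

Ranking: B > A > C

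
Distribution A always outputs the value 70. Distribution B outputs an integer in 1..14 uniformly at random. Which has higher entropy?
B

A is deterministic, so H(A) = 0. B is uniform over 14 outcomes, so H(B) = log₂(14) = 3.807 bits. Any distribution with genuine randomness has higher entropy than a deterministic one.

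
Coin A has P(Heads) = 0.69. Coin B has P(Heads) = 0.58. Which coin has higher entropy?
B

For binary distributions, entropy is maximized at p=0.5 and decreases as p moves toward 0 or 1.

H(A) = H(0.69) = 0.8932 bits
H(B) = H(0.58) = 0.9815 bits

Distribution B (p=0.58) is closer to uniform (p=0.5), so it has higher entropy.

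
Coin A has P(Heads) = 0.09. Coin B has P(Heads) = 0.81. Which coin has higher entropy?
B

For binary distributions, entropy is maximized at p=0.5 and decreases as p moves toward 0 or 1.

H(A) = H(0.09) = 0.4365 bits
H(B) = H(0.81) = 0.7015 bits

Distribution B (p=0.81) is closer to uniform (p=0.5), so it has higher entropy.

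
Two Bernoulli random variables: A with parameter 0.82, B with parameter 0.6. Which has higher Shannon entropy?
B

For binary distributions, entropy is maximized at p=0.5 and decreases as p moves toward 0 or 1.

H(A) = H(0.82) = 0.6801 bits
H(B) = H(0.6) = 0.9710 bits

Distribution B (p=0.6) is closer to uniform (p=0.5), so it has higher entropy.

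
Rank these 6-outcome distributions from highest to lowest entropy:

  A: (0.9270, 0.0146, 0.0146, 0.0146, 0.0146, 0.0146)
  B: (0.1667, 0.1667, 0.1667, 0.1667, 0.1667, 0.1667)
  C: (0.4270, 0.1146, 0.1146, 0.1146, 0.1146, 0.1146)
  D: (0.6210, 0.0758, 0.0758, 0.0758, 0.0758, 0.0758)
B > C > D > A

Key insight: Entropy is maximized by uniform distributions and minimized by concentrated distributions.

Entropies:
  H(A) = 0.5465 bits
  H(B) = 2.5850 bits
  H(C) = 2.3150 bits
  H(D) = 1.8373 bits

Ranking: B > C > D > A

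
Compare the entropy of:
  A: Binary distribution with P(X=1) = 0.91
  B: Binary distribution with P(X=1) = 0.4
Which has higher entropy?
B

For binary distributions, entropy is maximized at p=0.5 and decreases as p moves toward 0 or 1.

H(A) = H(0.91) = 0.4365 bits
H(B) = H(0.4) = 0.9710 bits

Distribution B (p=0.4) is closer to uniform (p=0.5), so it has higher entropy.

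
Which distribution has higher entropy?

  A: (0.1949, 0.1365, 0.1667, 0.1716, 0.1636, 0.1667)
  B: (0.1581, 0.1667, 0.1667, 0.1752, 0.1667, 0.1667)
B

Both distributions are close to uniform, making this a harder comparison.

H(A) = 2.5774 bits
H(B) = 2.5843 bits

The distribution closer to uniform has higher entropy.
Answer: B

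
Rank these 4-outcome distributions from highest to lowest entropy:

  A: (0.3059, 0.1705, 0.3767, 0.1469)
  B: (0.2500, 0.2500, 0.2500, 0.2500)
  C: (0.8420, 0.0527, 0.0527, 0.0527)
B > A > C

Key insight: Entropy is maximized by uniform distributions and minimized by concentrated distributions.

- Uniform distributions have maximum entropy log₂(4) = 2.0000 bits
- The more "peaked" or concentrated a distribution, the lower its entropy

Entropies:
  H(A) = 1.8949 bits
  H(B) = 2.0000 bits
  H(C) = 0.8799 bits

Ranking: B > A > C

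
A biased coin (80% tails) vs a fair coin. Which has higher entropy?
Fair coin

The fair coin is uniform (p=0.5), maximizing binary entropy at 1 bit. The biased coin has H(0.80) ≈ 0.722 bits — its outcome is more predictable, so its entropy is lower.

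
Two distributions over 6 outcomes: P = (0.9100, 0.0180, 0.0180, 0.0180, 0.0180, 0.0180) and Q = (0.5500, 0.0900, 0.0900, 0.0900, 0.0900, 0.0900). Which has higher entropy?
Q

P is highly concentrated on one outcome (91%), making it nearly deterministic. Q spreads its mass more evenly (max 55%). The more spread-out distribution has higher entropy: H(P) ≈ 0.645 bits, H(Q) ≈ 2.038 bits.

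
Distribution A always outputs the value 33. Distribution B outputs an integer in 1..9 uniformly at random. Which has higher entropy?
B

A is deterministic, so H(A) = 0. B is uniform over 9 outcomes, so H(B) = log₂(9) = 3.170 bits. Any distribution with genuine randomness has higher entropy than a deterministic one.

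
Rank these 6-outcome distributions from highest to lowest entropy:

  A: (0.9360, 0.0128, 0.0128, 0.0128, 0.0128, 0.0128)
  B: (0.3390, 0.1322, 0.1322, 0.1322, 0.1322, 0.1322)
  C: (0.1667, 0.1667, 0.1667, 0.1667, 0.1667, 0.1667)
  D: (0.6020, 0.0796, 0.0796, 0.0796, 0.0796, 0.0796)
C > B > D > A

Key insight: Entropy is maximized by uniform distributions and minimized by concentrated distributions.

Entropies:
  H(A) = 0.4917 bits
  H(B) = 2.4587 bits
  H(C) = 2.5850 bits
  H(D) = 1.8939 bits

Ranking: C > B > D > A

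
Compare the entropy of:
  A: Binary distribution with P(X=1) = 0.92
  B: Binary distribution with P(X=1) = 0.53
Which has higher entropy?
B

For binary distributions, entropy is maximized at p=0.5 and decreases as p moves toward 0 or 1.

H(A) = H(0.92) = 0.4022 bits
H(B) = H(0.53) = 0.9974 bits

Distribution B (p=0.53) is closer to uniform (p=0.5), so it has higher entropy.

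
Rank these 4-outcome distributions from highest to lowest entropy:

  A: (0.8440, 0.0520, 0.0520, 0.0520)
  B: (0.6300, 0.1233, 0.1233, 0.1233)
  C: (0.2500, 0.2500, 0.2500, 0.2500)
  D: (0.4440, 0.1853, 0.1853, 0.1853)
C > D > B > A

Key insight: Entropy is maximized by uniform distributions and minimized by concentrated distributions.

Entropies:
  H(A) = 0.8719 bits
  H(B) = 1.5371 bits
  H(C) = 2.0000 bits
  H(D) = 1.8722 bits

Ranking: C > D > B > A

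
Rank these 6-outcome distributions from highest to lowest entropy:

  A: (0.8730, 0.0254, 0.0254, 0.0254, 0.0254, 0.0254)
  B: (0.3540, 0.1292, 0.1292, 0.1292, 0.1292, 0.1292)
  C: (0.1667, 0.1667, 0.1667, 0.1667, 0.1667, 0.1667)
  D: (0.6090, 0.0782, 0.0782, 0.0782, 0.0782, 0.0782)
C > B > D > A

Key insight: Entropy is maximized by uniform distributions and minimized by concentrated distributions.

Entropies:
  H(A) = 0.8440 bits
  H(B) = 2.4376 bits
  H(C) = 2.5850 bits
  H(D) = 1.8733 bits

Ranking: C > B > D > A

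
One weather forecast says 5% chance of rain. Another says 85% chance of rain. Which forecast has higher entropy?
85% forecast

Treat each forecast as a Bernoulli distribution. Binary entropy is maximized at p=0.5 and falls off symmetrically toward 0 or 1. The 85% forecast is closer to 50%, so it is more uncertain. H(5%) ≈ 0.286 bits, H(85%) ≈ 0.610 bits.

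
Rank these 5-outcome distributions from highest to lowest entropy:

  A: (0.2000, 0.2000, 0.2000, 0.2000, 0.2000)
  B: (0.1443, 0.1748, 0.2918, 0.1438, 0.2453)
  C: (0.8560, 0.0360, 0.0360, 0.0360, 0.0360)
A > B > C

Key insight: Entropy is maximized by uniform distributions and minimized by concentrated distributions.

- Uniform distributions have maximum entropy log₂(5) = 2.3219 bits
- The more "peaked" or concentrated a distribution, the lower its entropy

Entropies:
  H(A) = 2.3219 bits
  H(B) = 2.2611 bits
  H(C) = 0.8826 bits

Ranking: A > B > C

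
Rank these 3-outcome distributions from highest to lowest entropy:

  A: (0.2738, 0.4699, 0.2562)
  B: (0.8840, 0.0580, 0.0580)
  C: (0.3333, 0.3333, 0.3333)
C > A > B

Key insight: Entropy is maximized by uniform distributions and minimized by concentrated distributions.

- Uniform distributions have maximum entropy log₂(3) = 1.5850 bits
- The more "peaked" or concentrated a distribution, the lower its entropy

Entropies:
  H(A) = 1.5270 bits
  H(B) = 0.6338 bits
  H(C) = 1.5850 bits

Ranking: C > A > B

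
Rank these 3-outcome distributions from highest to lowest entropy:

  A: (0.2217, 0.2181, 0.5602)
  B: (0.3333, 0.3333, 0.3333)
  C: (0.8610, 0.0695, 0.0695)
B > A > C

Key insight: Entropy is maximized by uniform distributions and minimized by concentrated distributions.

- Uniform distributions have maximum entropy log₂(3) = 1.5850 bits
- The more "peaked" or concentrated a distribution, the lower its entropy

Entropies:
  H(A) = 1.4294 bits
  H(B) = 1.5850 bits
  H(C) = 0.7206 bits

Ranking: B > A > C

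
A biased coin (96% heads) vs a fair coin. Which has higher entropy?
Fair coin

The fair coin is uniform (p=0.5), maximizing binary entropy at 1 bit. The biased coin has H(0.96) ≈ 0.242 bits — its outcome is more predictable, so its entropy is lower.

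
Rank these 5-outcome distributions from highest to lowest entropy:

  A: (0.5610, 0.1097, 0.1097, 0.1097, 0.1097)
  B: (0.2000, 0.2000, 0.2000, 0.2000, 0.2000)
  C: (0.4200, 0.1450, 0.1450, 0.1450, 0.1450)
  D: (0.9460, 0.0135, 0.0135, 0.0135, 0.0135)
B > C > A > D

Key insight: Entropy is maximized by uniform distributions and minimized by concentrated distributions.

Entropies:
  H(A) = 1.8672 bits
  H(B) = 2.3219 bits
  H(C) = 2.1415 bits
  H(D) = 0.4112 bits

Ranking: B > C > A > D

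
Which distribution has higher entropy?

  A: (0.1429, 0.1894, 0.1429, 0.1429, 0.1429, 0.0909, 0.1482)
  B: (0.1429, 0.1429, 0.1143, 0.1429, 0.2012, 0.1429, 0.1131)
B

Both distributions are close to uniform, making this a harder comparison.

H(A) = 2.7817 bits
H(B) = 2.7829 bits

The distribution closer to uniform has higher entropy.
Answer: B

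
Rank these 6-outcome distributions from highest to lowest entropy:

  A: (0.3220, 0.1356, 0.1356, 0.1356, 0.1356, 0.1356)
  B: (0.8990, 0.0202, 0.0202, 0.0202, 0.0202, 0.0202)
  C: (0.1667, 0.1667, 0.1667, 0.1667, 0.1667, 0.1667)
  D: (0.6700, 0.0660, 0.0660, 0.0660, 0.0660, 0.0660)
C > A > D > B

Key insight: Entropy is maximized by uniform distributions and minimized by concentrated distributions.

Entropies:
  H(A) = 2.4808 bits
  H(B) = 0.7067 bits
  H(C) = 2.5850 bits
  H(D) = 1.6812 bits

Ranking: C > A > D > B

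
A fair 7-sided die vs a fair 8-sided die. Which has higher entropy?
8-sided die

Both are uniform distributions; for uniform over n outcomes, H = log₂(n). H(7-sided) = log₂(7) = 2.807 bits and H(8-sided) = log₂(8) = 3.000 bits. More outcomes in a uniform distribution means higher entropy.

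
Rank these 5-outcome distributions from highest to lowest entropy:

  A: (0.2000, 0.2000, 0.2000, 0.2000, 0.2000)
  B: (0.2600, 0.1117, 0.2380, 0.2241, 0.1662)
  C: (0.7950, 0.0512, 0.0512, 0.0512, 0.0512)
A > B > C

Key insight: Entropy is maximized by uniform distributions and minimized by concentrated distributions.

- Uniform distributions have maximum entropy log₂(5) = 2.3219 bits
- The more "peaked" or concentrated a distribution, the lower its entropy

Entropies:
  H(A) = 2.3219 bits
  H(B) = 2.2653 bits
  H(C) = 1.1418 bits

Ranking: A > B > C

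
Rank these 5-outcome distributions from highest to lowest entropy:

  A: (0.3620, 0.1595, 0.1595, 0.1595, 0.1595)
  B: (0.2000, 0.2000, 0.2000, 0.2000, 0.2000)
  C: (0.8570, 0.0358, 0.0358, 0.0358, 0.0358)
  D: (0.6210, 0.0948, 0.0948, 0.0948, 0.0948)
B > A > D > C

Key insight: Entropy is maximized by uniform distributions and minimized by concentrated distributions.

Entropies:
  H(A) = 2.2203 bits
  H(B) = 2.3219 bits
  H(C) = 0.8780 bits
  H(D) = 1.7153 bits

Ranking: B > A > D > C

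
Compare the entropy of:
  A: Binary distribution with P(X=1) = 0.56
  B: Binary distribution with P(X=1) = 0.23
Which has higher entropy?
A

For binary distributions, entropy is maximized at p=0.5 and decreases as p moves toward 0 or 1.

H(A) = H(0.56) = 0.9896 bits
H(B) = H(0.23) = 0.7780 bits

Distribution A (p=0.56) is closer to uniform (p=0.5), so it has higher entropy.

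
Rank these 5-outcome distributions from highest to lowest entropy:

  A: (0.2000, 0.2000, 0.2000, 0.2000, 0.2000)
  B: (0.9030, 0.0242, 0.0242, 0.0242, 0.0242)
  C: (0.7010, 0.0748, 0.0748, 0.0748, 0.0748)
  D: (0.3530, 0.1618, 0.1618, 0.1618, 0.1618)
A > D > C > B

Key insight: Entropy is maximized by uniform distributions and minimized by concentrated distributions.

Entropies:
  H(A) = 2.3219 bits
  H(B) = 0.6534 bits
  H(C) = 1.4781 bits
  H(D) = 2.2307 bits

Ranking: A > D > C > B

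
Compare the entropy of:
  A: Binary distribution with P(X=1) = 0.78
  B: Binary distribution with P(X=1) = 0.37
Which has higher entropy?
B

For binary distributions, entropy is maximized at p=0.5 and decreases as p moves toward 0 or 1.

H(A) = H(0.78) = 0.7602 bits
H(B) = H(0.37) = 0.9507 bits

Distribution B (p=0.37) is closer to uniform (p=0.5), so it has higher entropy.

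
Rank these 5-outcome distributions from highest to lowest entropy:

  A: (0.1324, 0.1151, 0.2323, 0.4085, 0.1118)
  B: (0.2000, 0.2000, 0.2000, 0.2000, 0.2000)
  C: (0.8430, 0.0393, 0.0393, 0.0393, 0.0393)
B > A > C

Key insight: Entropy is maximized by uniform distributions and minimized by concentrated distributions.

- Uniform distributions have maximum entropy log₂(5) = 2.3219 bits
- The more "peaked" or concentrated a distribution, the lower its entropy

Entropies:
  H(A) = 2.1154 bits
  H(B) = 2.3219 bits
  H(C) = 0.9411 bits

Ranking: B > A > C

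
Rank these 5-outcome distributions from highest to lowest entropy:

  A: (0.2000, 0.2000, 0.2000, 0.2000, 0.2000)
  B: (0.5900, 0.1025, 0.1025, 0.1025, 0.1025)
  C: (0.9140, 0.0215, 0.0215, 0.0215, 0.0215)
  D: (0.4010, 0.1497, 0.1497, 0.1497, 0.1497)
A > D > B > C

Key insight: Entropy is maximized by uniform distributions and minimized by concentrated distributions.

Entropies:
  H(A) = 2.3219 bits
  H(B) = 1.7965 bits
  H(C) = 0.5950 bits
  H(D) = 2.1695 bits

Ranking: A > D > B > C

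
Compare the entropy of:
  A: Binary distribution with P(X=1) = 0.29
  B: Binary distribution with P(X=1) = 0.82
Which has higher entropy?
A

For binary distributions, entropy is maximized at p=0.5 and decreases as p moves toward 0 or 1.

H(A) = H(0.29) = 0.8687 bits
H(B) = H(0.82) = 0.6801 bits

Distribution A (p=0.29) is closer to uniform (p=0.5), so it has higher entropy.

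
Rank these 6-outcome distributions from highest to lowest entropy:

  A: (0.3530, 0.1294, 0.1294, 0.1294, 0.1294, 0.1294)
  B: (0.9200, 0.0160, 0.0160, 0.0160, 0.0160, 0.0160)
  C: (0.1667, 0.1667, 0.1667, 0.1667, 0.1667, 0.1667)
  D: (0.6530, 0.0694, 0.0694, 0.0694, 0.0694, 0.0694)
C > A > D > B

Key insight: Entropy is maximized by uniform distributions and minimized by concentrated distributions.

Entropies:
  H(A) = 2.4390 bits
  H(B) = 0.5879 bits
  H(C) = 2.5850 bits
  H(D) = 1.7371 bits

Ranking: C > A > D > B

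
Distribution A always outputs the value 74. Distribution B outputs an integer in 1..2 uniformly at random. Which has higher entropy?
B

A is deterministic, so H(A) = 0. B is uniform over 2 outcomes, so H(B) = log₂(2) = 1.000 bits. Any distribution with genuine randomness has higher entropy than a deterministic one.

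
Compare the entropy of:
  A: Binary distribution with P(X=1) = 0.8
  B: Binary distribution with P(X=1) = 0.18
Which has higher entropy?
A

For binary distributions, entropy is maximized at p=0.5 and decreases as p moves toward 0 or 1.

H(A) = H(0.8) = 0.7219 bits
H(B) = H(0.18) = 0.6801 bits

Distribution A (p=0.8) is closer to uniform (p=0.5), so it has higher entropy.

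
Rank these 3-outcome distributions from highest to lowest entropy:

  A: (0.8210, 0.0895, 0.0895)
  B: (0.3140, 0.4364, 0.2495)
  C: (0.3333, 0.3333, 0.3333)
C > B > A

Key insight: Entropy is maximized by uniform distributions and minimized by concentrated distributions.

- Uniform distributions have maximum entropy log₂(3) = 1.5850 bits
- The more "peaked" or concentrated a distribution, the lower its entropy

Entropies:
  H(A) = 0.8569 bits
  H(B) = 1.5465 bits
  H(C) = 1.5850 bits

Ranking: C > B > A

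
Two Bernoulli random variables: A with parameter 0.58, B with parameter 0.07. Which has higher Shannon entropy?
A

For binary distributions, entropy is maximized at p=0.5 and decreases as p moves toward 0 or 1.

H(A) = H(0.58) = 0.9815 bits
H(B) = H(0.07) = 0.3659 bits

Distribution A (p=0.58) is closer to uniform (p=0.5), so it has higher entropy.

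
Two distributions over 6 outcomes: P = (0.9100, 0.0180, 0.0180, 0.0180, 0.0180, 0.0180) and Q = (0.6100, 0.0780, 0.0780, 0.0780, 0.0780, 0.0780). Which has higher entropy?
Q

P is highly concentrated on one outcome (91%), making it nearly deterministic. Q spreads its mass more evenly (max 61%). The more spread-out distribution has higher entropy: H(P) ≈ 0.645 bits, H(Q) ≈ 1.870 bits.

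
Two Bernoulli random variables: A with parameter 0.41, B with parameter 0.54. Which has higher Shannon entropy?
B

For binary distributions, entropy is maximized at p=0.5 and decreases as p moves toward 0 or 1.

H(A) = H(0.41) = 0.9765 bits
H(B) = H(0.54) = 0.9954 bits

Distribution B (p=0.54) is closer to uniform (p=0.5), so it has higher entropy.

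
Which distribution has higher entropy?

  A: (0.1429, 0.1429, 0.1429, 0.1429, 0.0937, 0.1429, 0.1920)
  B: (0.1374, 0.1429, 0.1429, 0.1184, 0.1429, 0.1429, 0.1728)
B

Both distributions are close to uniform, making this a harder comparison.

H(A) = 2.7824 bits
H(B) = 2.7997 bits

The distribution closer to uniform has higher entropy.
Answer: B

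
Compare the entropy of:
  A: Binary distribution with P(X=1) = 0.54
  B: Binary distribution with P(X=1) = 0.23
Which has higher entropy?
A

For binary distributions, entropy is maximized at p=0.5 and decreases as p moves toward 0 or 1.

H(A) = H(0.54) = 0.9954 bits
H(B) = H(0.23) = 0.7780 bits

Distribution A (p=0.54) is closer to uniform (p=0.5), so it has higher entropy.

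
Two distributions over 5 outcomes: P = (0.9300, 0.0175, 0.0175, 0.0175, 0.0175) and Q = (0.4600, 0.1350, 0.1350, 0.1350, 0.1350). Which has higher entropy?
Q

P is highly concentrated on one outcome (93%), making it nearly deterministic. Q spreads its mass more evenly (max 46%). The more spread-out distribution has higher entropy: H(P) ≈ 0.506 bits, H(Q) ≈ 2.075 bits.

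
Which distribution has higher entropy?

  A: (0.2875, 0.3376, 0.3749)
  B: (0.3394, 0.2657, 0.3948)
A

Both distributions are close to uniform, making this a harder comparison.

H(A) = 1.5766 bits
H(B) = 1.5665 bits

The distribution closer to uniform has higher entropy.
Answer: A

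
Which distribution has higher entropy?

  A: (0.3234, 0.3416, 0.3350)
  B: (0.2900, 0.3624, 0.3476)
A

Both distributions are close to uniform, making this a harder comparison.

H(A) = 1.5846 bits
H(B) = 1.5785 bits

The distribution closer to uniform has higher entropy.
Answer: A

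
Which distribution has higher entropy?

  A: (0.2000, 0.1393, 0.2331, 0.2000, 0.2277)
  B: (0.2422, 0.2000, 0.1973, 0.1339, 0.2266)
A

Both distributions are close to uniform, making this a harder comparison.

H(A) = 2.3006 bits
H(B) = 2.2956 bits

The distribution closer to uniform has higher entropy.
Answer: A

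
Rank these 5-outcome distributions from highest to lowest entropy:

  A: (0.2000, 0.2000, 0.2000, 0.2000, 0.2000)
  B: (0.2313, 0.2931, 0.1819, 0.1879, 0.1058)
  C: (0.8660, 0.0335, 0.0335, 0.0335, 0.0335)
A > B > C

Key insight: Entropy is maximized by uniform distributions and minimized by concentrated distributions.

- Uniform distributions have maximum entropy log₂(5) = 2.3219 bits
- The more "peaked" or concentrated a distribution, the lower its entropy

Entropies:
  H(A) = 2.3219 bits
  H(B) = 2.2508 bits
  H(C) = 0.8363 bits

Ranking: A > B > C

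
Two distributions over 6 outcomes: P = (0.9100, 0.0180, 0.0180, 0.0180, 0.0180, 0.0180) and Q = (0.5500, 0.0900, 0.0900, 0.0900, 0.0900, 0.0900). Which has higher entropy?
Q

P is highly concentrated on one outcome (91%), making it nearly deterministic. Q spreads its mass more evenly (max 55%). The more spread-out distribution has higher entropy: H(P) ≈ 0.645 bits, H(Q) ≈ 2.038 bits.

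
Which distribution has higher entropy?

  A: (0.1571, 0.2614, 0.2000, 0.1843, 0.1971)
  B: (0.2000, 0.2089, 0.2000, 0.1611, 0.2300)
B

Both distributions are close to uniform, making this a harder comparison.

H(A) = 2.3014 bits
H(B) = 2.3127 bits

The distribution closer to uniform has higher entropy.
Answer: B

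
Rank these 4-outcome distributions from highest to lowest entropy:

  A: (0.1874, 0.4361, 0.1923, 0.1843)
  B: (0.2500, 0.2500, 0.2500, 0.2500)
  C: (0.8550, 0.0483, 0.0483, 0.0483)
B > A > C

Key insight: Entropy is maximized by uniform distributions and minimized by concentrated distributions.

- Uniform distributions have maximum entropy log₂(4) = 2.0000 bits
- The more "peaked" or concentrated a distribution, the lower its entropy

Entropies:
  H(A) = 1.8818 bits
  H(B) = 2.0000 bits
  H(C) = 0.8270 bits

Ranking: B > A > C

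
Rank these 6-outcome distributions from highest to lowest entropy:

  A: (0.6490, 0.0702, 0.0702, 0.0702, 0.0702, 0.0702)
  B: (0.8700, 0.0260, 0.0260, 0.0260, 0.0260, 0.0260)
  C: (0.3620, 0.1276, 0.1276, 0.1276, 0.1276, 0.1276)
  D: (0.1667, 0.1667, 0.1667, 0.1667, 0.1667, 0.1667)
D > C > A > B

Key insight: Entropy is maximized by uniform distributions and minimized by concentrated distributions.

Entropies:
  H(A) = 1.7500 bits
  H(B) = 0.8593 bits
  H(C) = 2.4257 bits
  H(D) = 2.5850 bits

Ranking: D > C > A > B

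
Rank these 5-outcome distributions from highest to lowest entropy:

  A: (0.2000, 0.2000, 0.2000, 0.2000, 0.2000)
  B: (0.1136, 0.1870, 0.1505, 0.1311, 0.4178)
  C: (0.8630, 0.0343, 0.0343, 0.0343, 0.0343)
A > B > C

Key insight: Entropy is maximized by uniform distributions and minimized by concentrated distributions.

- Uniform distributions have maximum entropy log₂(5) = 2.3219 bits
- The more "peaked" or concentrated a distribution, the lower its entropy

Entropies:
  H(A) = 2.3219 bits
  H(B) = 2.1303 bits
  H(C) = 0.8503 bits

Ranking: A > B > C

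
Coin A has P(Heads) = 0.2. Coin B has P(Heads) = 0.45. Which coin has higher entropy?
B

For binary distributions, entropy is maximized at p=0.5 and decreases as p moves toward 0 or 1.

H(A) = H(0.2) = 0.7219 bits
H(B) = H(0.45) = 0.9928 bits

Distribution B (p=0.45) is closer to uniform (p=0.5), so it has higher entropy.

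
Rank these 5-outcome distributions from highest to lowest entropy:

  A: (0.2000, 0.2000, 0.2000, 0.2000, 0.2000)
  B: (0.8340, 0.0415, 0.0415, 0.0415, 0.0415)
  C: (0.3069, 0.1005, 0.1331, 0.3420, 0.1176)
A > C > B

Key insight: Entropy is maximized by uniform distributions and minimized by concentrated distributions.

- Uniform distributions have maximum entropy log₂(5) = 2.3219 bits
- The more "peaked" or concentrated a distribution, the lower its entropy

Entropies:
  H(A) = 2.3219 bits
  H(B) = 0.9805 bits
  H(C) = 2.1358 bits

Ranking: A > C > B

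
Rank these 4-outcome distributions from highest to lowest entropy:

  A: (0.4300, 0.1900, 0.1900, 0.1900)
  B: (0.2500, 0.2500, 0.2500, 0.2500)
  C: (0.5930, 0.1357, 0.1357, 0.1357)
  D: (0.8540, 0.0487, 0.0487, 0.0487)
B > A > C > D

Key insight: Entropy is maximized by uniform distributions and minimized by concentrated distributions.

Entropies:
  H(A) = 1.8892 bits
  H(B) = 2.0000 bits
  H(C) = 1.6200 bits
  H(D) = 0.8311 bits

Ranking: B > A > C > D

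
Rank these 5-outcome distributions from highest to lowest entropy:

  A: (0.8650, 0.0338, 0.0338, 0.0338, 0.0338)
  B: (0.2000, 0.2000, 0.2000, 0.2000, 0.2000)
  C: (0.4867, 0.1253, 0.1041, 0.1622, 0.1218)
B > C > A

Key insight: Entropy is maximized by uniform distributions and minimized by concentrated distributions.

- Uniform distributions have maximum entropy log₂(5) = 2.3219 bits
- The more "peaked" or concentrated a distribution, the lower its entropy

Entropies:
  H(A) = 0.8410 bits
  H(B) = 2.3219 bits
  H(C) = 2.0163 bits

Ranking: B > C > A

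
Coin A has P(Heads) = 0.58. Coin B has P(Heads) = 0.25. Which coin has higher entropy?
A

For binary distributions, entropy is maximized at p=0.5 and decreases as p moves toward 0 or 1.

H(A) = H(0.58) = 0.9815 bits
H(B) = H(0.25) = 0.8113 bits

Distribution A (p=0.58) is closer to uniform (p=0.5), so it has higher entropy.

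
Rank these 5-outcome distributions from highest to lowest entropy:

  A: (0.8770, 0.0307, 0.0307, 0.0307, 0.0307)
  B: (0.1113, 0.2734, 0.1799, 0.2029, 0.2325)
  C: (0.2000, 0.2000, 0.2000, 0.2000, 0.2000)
C > B > A

Key insight: Entropy is maximized by uniform distributions and minimized by concentrated distributions.

- Uniform distributions have maximum entropy log₂(5) = 2.3219 bits
- The more "peaked" or concentrated a distribution, the lower its entropy

Entropies:
  H(A) = 0.7839 bits
  H(B) = 2.2655 bits
  H(C) = 2.3219 bits

Ranking: C > B > A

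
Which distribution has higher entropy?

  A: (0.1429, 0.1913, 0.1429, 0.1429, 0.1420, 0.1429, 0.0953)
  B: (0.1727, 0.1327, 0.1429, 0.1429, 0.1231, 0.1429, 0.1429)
B

Both distributions are close to uniform, making this a harder comparison.

H(A) = 2.7837 bits
H(B) = 2.8006 bits

The distribution closer to uniform has higher entropy.
Answer: B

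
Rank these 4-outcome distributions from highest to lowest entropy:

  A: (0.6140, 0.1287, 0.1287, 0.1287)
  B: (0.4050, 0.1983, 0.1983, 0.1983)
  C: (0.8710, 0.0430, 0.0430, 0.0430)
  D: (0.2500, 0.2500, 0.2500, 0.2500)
D > B > A > C

Key insight: Entropy is maximized by uniform distributions and minimized by concentrated distributions.

Entropies:
  H(A) = 1.5740 bits
  H(B) = 1.9169 bits
  H(C) = 0.7591 bits
  H(D) = 2.0000 bits

Ranking: D > B > A > C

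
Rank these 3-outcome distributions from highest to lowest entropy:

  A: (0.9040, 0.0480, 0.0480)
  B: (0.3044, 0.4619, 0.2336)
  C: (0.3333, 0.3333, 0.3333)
C > B > A

Key insight: Entropy is maximized by uniform distributions and minimized by concentrated distributions.

- Uniform distributions have maximum entropy log₂(3) = 1.5850 bits
- The more "peaked" or concentrated a distribution, the lower its entropy

Entropies:
  H(A) = 0.5522 bits
  H(B) = 1.5272 bits
  H(C) = 1.5850 bits

Ranking: C > B > A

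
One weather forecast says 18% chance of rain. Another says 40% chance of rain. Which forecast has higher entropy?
40% forecast

Treat each forecast as a Bernoulli distribution. Binary entropy is maximized at p=0.5 and falls off symmetrically toward 0 or 1. The 40% forecast is closer to 50%, so it is more uncertain. H(18%) ≈ 0.680 bits, H(40%) ≈ 0.971 bits.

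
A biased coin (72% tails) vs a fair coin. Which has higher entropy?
Fair coin

The fair coin is uniform (p=0.5), maximizing binary entropy at 1 bit. The biased coin has H(0.72) ≈ 0.855 bits — its outcome is more predictable, so its entropy is lower.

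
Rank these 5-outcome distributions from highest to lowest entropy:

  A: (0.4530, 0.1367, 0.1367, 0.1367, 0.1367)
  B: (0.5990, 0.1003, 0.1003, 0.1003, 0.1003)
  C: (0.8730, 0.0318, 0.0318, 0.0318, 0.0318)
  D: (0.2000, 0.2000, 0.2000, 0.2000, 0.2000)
D > A > B > C

Key insight: Entropy is maximized by uniform distributions and minimized by concentrated distributions.

Entropies:
  H(A) = 2.0876 bits
  H(B) = 1.7735 bits
  H(C) = 0.8032 bits
  H(D) = 2.3219 bits

Ranking: D > A > B > C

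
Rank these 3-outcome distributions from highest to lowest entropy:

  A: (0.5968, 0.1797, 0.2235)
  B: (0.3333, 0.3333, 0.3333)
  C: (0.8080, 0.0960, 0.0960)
B > A > C

Key insight: Entropy is maximized by uniform distributions and minimized by concentrated distributions.

- Uniform distributions have maximum entropy log₂(3) = 1.5850 bits
- The more "peaked" or concentrated a distribution, the lower its entropy

Entropies:
  H(A) = 1.3726 bits
  H(B) = 1.5850 bits
  H(C) = 0.8976 bits

Ranking: B > A > C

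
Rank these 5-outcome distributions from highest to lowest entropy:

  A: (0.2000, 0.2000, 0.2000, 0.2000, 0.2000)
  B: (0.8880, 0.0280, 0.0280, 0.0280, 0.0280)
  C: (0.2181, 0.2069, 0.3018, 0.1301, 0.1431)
A > C > B

Key insight: Entropy is maximized by uniform distributions and minimized by concentrated distributions.

- Uniform distributions have maximum entropy log₂(5) = 2.3219 bits
- The more "peaked" or concentrated a distribution, the lower its entropy

Entropies:
  H(A) = 2.3219 bits
  H(B) = 0.7299 bits
  H(C) = 2.2553 bits

Ranking: A > C > B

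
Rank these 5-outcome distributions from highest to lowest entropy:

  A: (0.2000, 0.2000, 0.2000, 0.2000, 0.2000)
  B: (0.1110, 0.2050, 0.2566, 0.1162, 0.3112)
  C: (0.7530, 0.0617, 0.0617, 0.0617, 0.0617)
A > B > C

Key insight: Entropy is maximized by uniform distributions and minimized by concentrated distributions.

- Uniform distributions have maximum entropy log₂(5) = 2.3219 bits
- The more "peaked" or concentrated a distribution, the lower its entropy

Entropies:
  H(A) = 2.3219 bits
  H(B) = 2.2091 bits
  H(C) = 1.3005 bits

Ranking: A > B > C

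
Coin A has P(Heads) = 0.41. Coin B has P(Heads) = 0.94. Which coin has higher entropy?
A

For binary distributions, entropy is maximized at p=0.5 and decreases as p moves toward 0 or 1.

H(A) = H(0.41) = 0.9765 bits
H(B) = H(0.94) = 0.3274 bits

Distribution A (p=0.41) is closer to uniform (p=0.5), so it has higher entropy.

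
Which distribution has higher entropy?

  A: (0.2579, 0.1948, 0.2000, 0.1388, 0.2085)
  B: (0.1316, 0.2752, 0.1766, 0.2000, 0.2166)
A

Both distributions are close to uniform, making this a harder comparison.

H(A) = 2.2953 bits
H(B) = 2.2815 bits

The distribution closer to uniform has higher entropy.
Answer: A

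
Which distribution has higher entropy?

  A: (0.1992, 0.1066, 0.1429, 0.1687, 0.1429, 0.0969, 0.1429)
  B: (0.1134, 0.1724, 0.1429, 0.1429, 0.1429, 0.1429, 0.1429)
B

Both distributions are close to uniform, making this a harder comparison.

H(A) = 2.7706 bits
H(B) = 2.7985 bits

The distribution closer to uniform has higher entropy.
Answer: B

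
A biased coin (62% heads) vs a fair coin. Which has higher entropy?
Fair coin

The fair coin is uniform (p=0.5), maximizing binary entropy at 1 bit. The biased coin has H(0.62) ≈ 0.958 bits — its outcome is more predictable, so its entropy is lower.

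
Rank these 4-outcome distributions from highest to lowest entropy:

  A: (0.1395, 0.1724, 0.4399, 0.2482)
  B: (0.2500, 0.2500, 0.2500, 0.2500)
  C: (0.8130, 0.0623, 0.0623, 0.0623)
B > A > C

Key insight: Entropy is maximized by uniform distributions and minimized by concentrated distributions.

- Uniform distributions have maximum entropy log₂(4) = 2.0000 bits
- The more "peaked" or concentrated a distribution, the lower its entropy

Entropies:
  H(A) = 1.8538 bits
  H(B) = 2.0000 bits
  H(C) = 0.9915 bits

Ranking: B > A > C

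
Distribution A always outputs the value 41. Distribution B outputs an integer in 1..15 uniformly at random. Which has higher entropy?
B

A is deterministic, so H(A) = 0. B is uniform over 15 outcomes, so H(B) = log₂(15) = 3.907 bits. Any distribution with genuine randomness has higher entropy than a deterministic one.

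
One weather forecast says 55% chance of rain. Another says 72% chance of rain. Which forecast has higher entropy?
55% forecast

Treat each forecast as a Bernoulli distribution. Binary entropy is maximized at p=0.5 and falls off symmetrically toward 0 or 1. The 55% forecast is closer to 50%, so it is more uncertain. H(55%) ≈ 0.993 bits, H(72%) ≈ 0.855 bits.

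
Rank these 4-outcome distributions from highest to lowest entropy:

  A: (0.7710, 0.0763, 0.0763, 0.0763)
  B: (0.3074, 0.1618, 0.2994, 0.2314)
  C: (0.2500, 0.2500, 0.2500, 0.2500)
C > B > A

Key insight: Entropy is maximized by uniform distributions and minimized by concentrated distributions.

- Uniform distributions have maximum entropy log₂(4) = 2.0000 bits
- The more "peaked" or concentrated a distribution, the lower its entropy

Entropies:
  H(A) = 1.1392 bits
  H(B) = 1.9578 bits
  H(C) = 2.0000 bits

Ranking: C > B > A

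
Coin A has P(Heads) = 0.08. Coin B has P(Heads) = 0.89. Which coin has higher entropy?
B

For binary distributions, entropy is maximized at p=0.5 and decreases as p moves toward 0 or 1.

H(A) = H(0.08) = 0.4022 bits
H(B) = H(0.89) = 0.4999 bits

Distribution B (p=0.89) is closer to uniform (p=0.5), so it has higher entropy.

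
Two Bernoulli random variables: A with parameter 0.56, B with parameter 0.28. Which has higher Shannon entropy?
A

For binary distributions, entropy is maximized at p=0.5 and decreases as p moves toward 0 or 1.

H(A) = H(0.56) = 0.9896 bits
H(B) = H(0.28) = 0.8555 bits

Distribution A (p=0.56) is closer to uniform (p=0.5), so it has higher entropy.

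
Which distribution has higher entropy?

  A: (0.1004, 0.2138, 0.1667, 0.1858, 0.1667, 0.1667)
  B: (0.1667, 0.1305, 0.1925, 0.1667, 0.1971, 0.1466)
B

Both distributions are close to uniform, making this a harder comparison.

H(A) = 2.5525 bits
H(B) = 2.5705 bits

The distribution closer to uniform has higher entropy.
Answer: B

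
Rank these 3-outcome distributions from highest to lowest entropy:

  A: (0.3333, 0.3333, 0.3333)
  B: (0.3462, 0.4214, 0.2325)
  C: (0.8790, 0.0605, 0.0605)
A > B > C

Key insight: Entropy is maximized by uniform distributions and minimized by concentrated distributions.

- Uniform distributions have maximum entropy log₂(3) = 1.5850 bits
- The more "peaked" or concentrated a distribution, the lower its entropy

Entropies:
  H(A) = 1.5850 bits
  H(B) = 1.5445 bits
  H(C) = 0.6532 bits

Ranking: A > B > C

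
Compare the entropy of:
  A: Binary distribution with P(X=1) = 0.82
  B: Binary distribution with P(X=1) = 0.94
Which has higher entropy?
A

For binary distributions, entropy is maximized at p=0.5 and decreases as p moves toward 0 or 1.

H(A) = H(0.82) = 0.6801 bits
H(B) = H(0.94) = 0.3274 bits

Distribution A (p=0.82) is closer to uniform (p=0.5), so it has higher entropy.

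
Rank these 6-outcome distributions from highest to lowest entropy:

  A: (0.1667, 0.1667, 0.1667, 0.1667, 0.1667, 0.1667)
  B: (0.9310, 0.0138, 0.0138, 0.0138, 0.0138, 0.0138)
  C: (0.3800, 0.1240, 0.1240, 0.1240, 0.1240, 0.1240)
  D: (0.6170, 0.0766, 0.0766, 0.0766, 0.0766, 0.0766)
A > C > D > B

Key insight: Entropy is maximized by uniform distributions and minimized by concentrated distributions.

Entropies:
  H(A) = 2.5850 bits
  H(B) = 0.5224 bits
  H(C) = 2.3976 bits
  H(D) = 1.8494 bits

Ranking: A > C > D > B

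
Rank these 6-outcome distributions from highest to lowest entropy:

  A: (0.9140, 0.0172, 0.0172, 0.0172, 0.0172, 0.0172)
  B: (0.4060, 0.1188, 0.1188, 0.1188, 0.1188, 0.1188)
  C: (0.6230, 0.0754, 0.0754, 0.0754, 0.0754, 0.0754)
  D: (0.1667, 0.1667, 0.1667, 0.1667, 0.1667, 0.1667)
D > B > C > A

Key insight: Entropy is maximized by uniform distributions and minimized by concentrated distributions.

Entropies:
  H(A) = 0.6227 bits
  H(B) = 2.3536 bits
  H(C) = 1.8313 bits
  H(D) = 2.5850 bits

Ranking: D > B > C > A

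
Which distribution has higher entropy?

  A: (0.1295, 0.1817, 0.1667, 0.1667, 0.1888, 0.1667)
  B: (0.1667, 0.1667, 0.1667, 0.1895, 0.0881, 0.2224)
A

Both distributions are close to uniform, making this a harder comparison.

H(A) = 2.5755 bits
H(B) = 2.5384 bits

The distribution closer to uniform has higher entropy.
Answer: A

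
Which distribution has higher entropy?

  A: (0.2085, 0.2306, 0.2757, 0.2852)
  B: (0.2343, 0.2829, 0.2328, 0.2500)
B

Both distributions are close to uniform, making this a harder comparison.

H(A) = 1.9884 bits
H(B) = 1.9954 bits

The distribution closer to uniform has higher entropy.
Answer: B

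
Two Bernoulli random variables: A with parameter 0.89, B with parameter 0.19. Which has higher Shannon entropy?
B

For binary distributions, entropy is maximized at p=0.5 and decreases as p moves toward 0 or 1.

H(A) = H(0.89) = 0.4999 bits
H(B) = H(0.19) = 0.7015 bits

Distribution B (p=0.19) is closer to uniform (p=0.5), so it has higher entropy.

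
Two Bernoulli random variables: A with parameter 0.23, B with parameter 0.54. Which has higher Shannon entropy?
B

For binary distributions, entropy is maximized at p=0.5 and decreases as p moves toward 0 or 1.

H(A) = H(0.23) = 0.7780 bits
H(B) = H(0.54) = 0.9954 bits

Distribution B (p=0.54) is closer to uniform (p=0.5), so it has higher entropy.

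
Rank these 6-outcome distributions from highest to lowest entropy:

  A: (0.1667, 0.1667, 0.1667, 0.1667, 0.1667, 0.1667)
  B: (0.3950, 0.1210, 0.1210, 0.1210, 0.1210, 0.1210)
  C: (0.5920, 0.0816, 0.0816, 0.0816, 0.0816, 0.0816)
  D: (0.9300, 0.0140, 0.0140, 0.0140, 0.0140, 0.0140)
A > B > C > D

Key insight: Entropy is maximized by uniform distributions and minimized by concentrated distributions.

Entropies:
  H(A) = 2.5850 bits
  H(B) = 2.3727 bits
  H(C) = 1.9228 bits
  H(D) = 0.5285 bits

Ranking: A > B > C > D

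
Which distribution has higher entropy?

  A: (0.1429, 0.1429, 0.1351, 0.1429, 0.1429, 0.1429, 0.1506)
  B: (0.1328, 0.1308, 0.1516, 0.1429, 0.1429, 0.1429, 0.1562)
A

Both distributions are close to uniform, making this a harder comparison.

H(A) = 2.8067 bits
H(B) = 2.8048 bits

The distribution closer to uniform has higher entropy.
Answer: A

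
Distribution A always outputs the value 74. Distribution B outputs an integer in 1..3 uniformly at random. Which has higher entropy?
B

A is deterministic, so H(A) = 0. B is uniform over 3 outcomes, so H(B) = log₂(3) = 1.585 bits. Any distribution with genuine randomness has higher entropy than a deterministic one.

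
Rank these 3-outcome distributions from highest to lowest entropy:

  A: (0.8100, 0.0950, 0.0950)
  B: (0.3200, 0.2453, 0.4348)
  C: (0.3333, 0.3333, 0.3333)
C > B > A

Key insight: Entropy is maximized by uniform distributions and minimized by concentrated distributions.

- Uniform distributions have maximum entropy log₂(3) = 1.5850 bits
- The more "peaked" or concentrated a distribution, the lower its entropy

Entropies:
  H(A) = 0.8915 bits
  H(B) = 1.5458 bits
  H(C) = 1.5850 bits

Ranking: C > B > A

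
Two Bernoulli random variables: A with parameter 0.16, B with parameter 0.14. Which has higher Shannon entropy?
A

For binary distributions, entropy is maximized at p=0.5 and decreases as p moves toward 0 or 1.

H(A) = H(0.16) = 0.6343 bits
H(B) = H(0.14) = 0.5842 bits

Distribution A (p=0.16) is closer to uniform (p=0.5), so it has higher entropy.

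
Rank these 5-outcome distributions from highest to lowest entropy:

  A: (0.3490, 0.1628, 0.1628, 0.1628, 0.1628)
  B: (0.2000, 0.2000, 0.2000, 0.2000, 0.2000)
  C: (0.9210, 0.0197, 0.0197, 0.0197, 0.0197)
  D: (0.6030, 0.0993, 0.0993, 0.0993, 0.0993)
B > A > D > C

Key insight: Entropy is maximized by uniform distributions and minimized by concentrated distributions.

Entropies:
  H(A) = 2.2352 bits
  H(B) = 2.3219 bits
  H(C) = 0.5566 bits
  H(D) = 1.7632 bits

Ranking: B > A > D > C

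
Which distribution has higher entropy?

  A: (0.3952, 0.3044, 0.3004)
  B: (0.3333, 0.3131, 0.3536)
B

Both distributions are close to uniform, making this a harder comparison.

H(A) = 1.5728 bits
H(B) = 1.5832 bits

The distribution closer to uniform has higher entropy.
Answer: B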